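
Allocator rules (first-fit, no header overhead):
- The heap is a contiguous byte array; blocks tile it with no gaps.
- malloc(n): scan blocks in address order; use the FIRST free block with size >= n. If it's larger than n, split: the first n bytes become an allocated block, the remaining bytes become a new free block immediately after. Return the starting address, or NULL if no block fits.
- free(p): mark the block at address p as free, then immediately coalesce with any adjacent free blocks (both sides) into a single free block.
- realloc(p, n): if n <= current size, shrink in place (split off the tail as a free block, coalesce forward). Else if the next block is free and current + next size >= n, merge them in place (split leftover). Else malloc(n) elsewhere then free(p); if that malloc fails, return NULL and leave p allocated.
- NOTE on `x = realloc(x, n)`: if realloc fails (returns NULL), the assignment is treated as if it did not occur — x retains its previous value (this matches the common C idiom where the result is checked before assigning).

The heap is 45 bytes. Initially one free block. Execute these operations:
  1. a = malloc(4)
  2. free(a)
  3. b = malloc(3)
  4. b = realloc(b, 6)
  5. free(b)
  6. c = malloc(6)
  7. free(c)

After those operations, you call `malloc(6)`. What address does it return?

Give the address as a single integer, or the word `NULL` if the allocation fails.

Answer: 0

Derivation:
Op 1: a = malloc(4) -> a = 0; heap: [0-3 ALLOC][4-44 FREE]
Op 2: free(a) -> (freed a); heap: [0-44 FREE]
Op 3: b = malloc(3) -> b = 0; heap: [0-2 ALLOC][3-44 FREE]
Op 4: b = realloc(b, 6) -> b = 0; heap: [0-5 ALLOC][6-44 FREE]
Op 5: free(b) -> (freed b); heap: [0-44 FREE]
Op 6: c = malloc(6) -> c = 0; heap: [0-5 ALLOC][6-44 FREE]
Op 7: free(c) -> (freed c); heap: [0-44 FREE]
malloc(6): first-fit scan over [0-44 FREE] -> 0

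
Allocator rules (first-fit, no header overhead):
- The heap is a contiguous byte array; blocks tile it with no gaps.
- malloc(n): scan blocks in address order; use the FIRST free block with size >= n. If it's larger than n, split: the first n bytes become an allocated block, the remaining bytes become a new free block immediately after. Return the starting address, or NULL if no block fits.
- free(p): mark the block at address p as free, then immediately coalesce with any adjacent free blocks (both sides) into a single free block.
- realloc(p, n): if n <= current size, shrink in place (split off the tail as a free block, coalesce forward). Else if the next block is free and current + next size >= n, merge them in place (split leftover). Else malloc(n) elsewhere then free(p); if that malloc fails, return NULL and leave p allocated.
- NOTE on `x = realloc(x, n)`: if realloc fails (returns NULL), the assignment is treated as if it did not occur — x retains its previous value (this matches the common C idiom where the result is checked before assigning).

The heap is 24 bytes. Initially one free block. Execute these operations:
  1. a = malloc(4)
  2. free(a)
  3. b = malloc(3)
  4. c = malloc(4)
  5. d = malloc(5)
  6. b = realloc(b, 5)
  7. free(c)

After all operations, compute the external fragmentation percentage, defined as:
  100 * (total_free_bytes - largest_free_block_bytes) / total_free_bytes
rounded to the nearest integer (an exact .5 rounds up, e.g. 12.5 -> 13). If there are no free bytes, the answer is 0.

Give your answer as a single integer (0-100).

Op 1: a = malloc(4) -> a = 0; heap: [0-3 ALLOC][4-23 FREE]
Op 2: free(a) -> (freed a); heap: [0-23 FREE]
Op 3: b = malloc(3) -> b = 0; heap: [0-2 ALLOC][3-23 FREE]
Op 4: c = malloc(4) -> c = 3; heap: [0-2 ALLOC][3-6 ALLOC][7-23 FREE]
Op 5: d = malloc(5) -> d = 7; heap: [0-2 ALLOC][3-6 ALLOC][7-11 ALLOC][12-23 FREE]
Op 6: b = realloc(b, 5) -> b = 12; heap: [0-2 FREE][3-6 ALLOC][7-11 ALLOC][12-16 ALLOC][17-23 FREE]
Op 7: free(c) -> (freed c); heap: [0-6 FREE][7-11 ALLOC][12-16 ALLOC][17-23 FREE]
Free blocks: [7 7] total_free=14 largest=7 -> 100*(14-7)/14 = 700/14 = 50

Answer: 50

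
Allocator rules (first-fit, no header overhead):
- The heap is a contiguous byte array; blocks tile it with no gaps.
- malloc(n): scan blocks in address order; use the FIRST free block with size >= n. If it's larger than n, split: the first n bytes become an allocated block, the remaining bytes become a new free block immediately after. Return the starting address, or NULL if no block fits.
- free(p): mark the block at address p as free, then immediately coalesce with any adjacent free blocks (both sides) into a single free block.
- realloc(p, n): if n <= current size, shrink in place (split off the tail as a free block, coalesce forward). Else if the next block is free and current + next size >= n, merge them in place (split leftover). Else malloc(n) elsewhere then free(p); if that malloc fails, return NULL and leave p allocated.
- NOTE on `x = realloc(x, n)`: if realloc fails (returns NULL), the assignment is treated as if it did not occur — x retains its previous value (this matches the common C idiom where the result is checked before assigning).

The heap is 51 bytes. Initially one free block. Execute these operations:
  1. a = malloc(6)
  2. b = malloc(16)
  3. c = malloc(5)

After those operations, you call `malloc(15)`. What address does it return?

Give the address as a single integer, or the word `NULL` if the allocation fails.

Op 1: a = malloc(6) -> a = 0; heap: [0-5 ALLOC][6-50 FREE]
Op 2: b = malloc(16) -> b = 6; heap: [0-5 ALLOC][6-21 ALLOC][22-50 FREE]
Op 3: c = malloc(5) -> c = 22; heap: [0-5 ALLOC][6-21 ALLOC][22-26 ALLOC][27-50 FREE]
malloc(15): first-fit scan over [0-5 ALLOC][6-21 ALLOC][22-26 ALLOC][27-50 FREE] -> 27

Answer: 27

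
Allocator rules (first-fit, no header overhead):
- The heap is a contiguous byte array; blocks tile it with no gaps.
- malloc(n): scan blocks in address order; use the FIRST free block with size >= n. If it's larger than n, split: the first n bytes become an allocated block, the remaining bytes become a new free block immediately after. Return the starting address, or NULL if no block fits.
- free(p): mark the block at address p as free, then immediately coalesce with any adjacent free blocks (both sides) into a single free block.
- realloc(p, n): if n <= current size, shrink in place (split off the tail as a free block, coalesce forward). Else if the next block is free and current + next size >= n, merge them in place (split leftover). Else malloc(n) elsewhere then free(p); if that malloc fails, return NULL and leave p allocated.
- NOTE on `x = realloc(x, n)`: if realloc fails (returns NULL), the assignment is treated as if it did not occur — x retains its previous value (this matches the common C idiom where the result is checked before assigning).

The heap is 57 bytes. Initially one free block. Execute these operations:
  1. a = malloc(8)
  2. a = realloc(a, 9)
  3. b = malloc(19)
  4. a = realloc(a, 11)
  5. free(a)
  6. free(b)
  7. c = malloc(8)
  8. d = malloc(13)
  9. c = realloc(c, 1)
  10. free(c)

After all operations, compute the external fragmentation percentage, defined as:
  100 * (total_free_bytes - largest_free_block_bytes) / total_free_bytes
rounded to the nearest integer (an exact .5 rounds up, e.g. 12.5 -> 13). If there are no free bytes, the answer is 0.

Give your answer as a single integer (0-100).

Op 1: a = malloc(8) -> a = 0; heap: [0-7 ALLOC][8-56 FREE]
Op 2: a = realloc(a, 9) -> a = 0; heap: [0-8 ALLOC][9-56 FREE]
Op 3: b = malloc(19) -> b = 9; heap: [0-8 ALLOC][9-27 ALLOC][28-56 FREE]
Op 4: a = realloc(a, 11) -> a = 28; heap: [0-8 FREE][9-27 ALLOC][28-38 ALLOC][39-56 FREE]
Op 5: free(a) -> (freed a); heap: [0-8 FREE][9-27 ALLOC][28-56 FREE]
Op 6: free(b) -> (freed b); heap: [0-56 FREE]
Op 7: c = malloc(8) -> c = 0; heap: [0-7 ALLOC][8-56 FREE]
Op 8: d = malloc(13) -> d = 8; heap: [0-7 ALLOC][8-20 ALLOC][21-56 FREE]
Op 9: c = realloc(c, 1) -> c = 0; heap: [0-0 ALLOC][1-7 FREE][8-20 ALLOC][21-56 FREE]
Op 10: free(c) -> (freed c); heap: [0-7 FREE][8-20 ALLOC][21-56 FREE]
Free blocks: [8 36] total_free=44 largest=36 -> 100*(44-36)/44 = 800/44 ≈ 18.182 -> rounds to 18

Answer: 18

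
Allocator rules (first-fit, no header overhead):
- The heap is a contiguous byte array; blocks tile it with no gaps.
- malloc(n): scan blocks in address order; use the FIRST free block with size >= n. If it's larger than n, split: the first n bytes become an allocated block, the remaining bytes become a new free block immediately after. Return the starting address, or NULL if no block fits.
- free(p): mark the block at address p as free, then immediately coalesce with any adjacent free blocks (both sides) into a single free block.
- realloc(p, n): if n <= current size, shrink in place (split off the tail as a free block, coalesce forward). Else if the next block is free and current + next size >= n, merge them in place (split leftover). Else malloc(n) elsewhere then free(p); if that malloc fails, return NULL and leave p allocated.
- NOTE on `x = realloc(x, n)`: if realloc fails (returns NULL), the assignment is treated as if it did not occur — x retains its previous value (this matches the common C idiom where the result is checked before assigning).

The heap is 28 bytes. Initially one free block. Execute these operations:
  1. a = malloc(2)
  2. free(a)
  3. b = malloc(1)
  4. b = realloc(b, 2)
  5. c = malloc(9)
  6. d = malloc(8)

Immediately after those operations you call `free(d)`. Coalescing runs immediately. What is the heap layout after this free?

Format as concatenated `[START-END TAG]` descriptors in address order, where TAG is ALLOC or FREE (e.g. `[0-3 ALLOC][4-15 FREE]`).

Answer: [0-1 ALLOC][2-10 ALLOC][11-27 FREE]

Derivation:
Op 1: a = malloc(2) -> a = 0; heap: [0-1 ALLOC][2-27 FREE]
Op 2: free(a) -> (freed a); heap: [0-27 FREE]
Op 3: b = malloc(1) -> b = 0; heap: [0-0 ALLOC][1-27 FREE]
Op 4: b = realloc(b, 2) -> b = 0; heap: [0-1 ALLOC][2-27 FREE]
Op 5: c = malloc(9) -> c = 2; heap: [0-1 ALLOC][2-10 ALLOC][11-27 FREE]
Op 6: d = malloc(8) -> d = 11; heap: [0-1 ALLOC][2-10 ALLOC][11-18 ALLOC][19-27 FREE]
free(d): d = 11 -> block [11-18 ALLOC]; mark free, coalesce with adjacent free neighbors -> [0-1 ALLOC][2-10 ALLOC][11-27 FREE]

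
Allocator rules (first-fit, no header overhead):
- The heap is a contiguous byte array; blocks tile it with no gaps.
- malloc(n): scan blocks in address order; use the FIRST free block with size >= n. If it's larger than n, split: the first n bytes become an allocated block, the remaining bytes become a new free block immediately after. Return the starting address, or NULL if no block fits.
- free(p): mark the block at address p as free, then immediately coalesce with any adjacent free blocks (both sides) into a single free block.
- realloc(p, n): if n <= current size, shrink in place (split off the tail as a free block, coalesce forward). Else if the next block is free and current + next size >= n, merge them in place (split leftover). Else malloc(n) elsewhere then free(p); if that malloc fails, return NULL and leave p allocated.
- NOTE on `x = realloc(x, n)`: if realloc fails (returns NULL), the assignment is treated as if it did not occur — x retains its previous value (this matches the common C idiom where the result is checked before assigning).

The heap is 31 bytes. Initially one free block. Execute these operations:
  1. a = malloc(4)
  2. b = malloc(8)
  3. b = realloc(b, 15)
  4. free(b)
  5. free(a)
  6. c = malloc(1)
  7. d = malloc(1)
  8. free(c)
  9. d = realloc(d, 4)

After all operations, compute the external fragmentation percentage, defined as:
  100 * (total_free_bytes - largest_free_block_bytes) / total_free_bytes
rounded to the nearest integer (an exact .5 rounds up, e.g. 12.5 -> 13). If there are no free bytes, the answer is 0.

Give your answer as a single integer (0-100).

Op 1: a = malloc(4) -> a = 0; heap: [0-3 ALLOC][4-30 FREE]
Op 2: b = malloc(8) -> b = 4; heap: [0-3 ALLOC][4-11 ALLOC][12-30 FREE]
Op 3: b = realloc(b, 15) -> b = 4; heap: [0-3 ALLOC][4-18 ALLOC][19-30 FREE]
Op 4: free(b) -> (freed b); heap: [0-3 ALLOC][4-30 FREE]
Op 5: free(a) -> (freed a); heap: [0-30 FREE]
Op 6: c = malloc(1) -> c = 0; heap: [0-0 ALLOC][1-30 FREE]
Op 7: d = malloc(1) -> d = 1; heap: [0-0 ALLOC][1-1 ALLOC][2-30 FREE]
Op 8: free(c) -> (freed c); heap: [0-0 FREE][1-1 ALLOC][2-30 FREE]
Op 9: d = realloc(d, 4) -> d = 1; heap: [0-0 FREE][1-4 ALLOC][5-30 FREE]
Free blocks: [1 26] total_free=27 largest=26 -> 100*(27-26)/27 = 100/27 ≈ 3.704 -> rounds to 4

Answer: 4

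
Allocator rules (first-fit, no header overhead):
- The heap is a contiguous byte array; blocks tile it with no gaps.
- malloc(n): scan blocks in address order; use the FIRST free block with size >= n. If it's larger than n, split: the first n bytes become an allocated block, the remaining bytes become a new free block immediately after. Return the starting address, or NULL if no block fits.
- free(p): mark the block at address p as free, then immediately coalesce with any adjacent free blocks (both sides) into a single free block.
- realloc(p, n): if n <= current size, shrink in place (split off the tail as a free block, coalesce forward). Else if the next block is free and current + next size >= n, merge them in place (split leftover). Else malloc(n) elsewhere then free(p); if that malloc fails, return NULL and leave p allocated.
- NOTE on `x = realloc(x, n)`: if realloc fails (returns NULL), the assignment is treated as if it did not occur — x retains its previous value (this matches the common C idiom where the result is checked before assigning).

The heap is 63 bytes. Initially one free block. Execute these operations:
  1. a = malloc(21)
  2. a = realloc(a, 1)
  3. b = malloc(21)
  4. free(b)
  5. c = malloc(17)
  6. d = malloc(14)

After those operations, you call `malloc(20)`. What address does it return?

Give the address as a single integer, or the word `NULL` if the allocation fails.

Answer: 32

Derivation:
Op 1: a = malloc(21) -> a = 0; heap: [0-20 ALLOC][21-62 FREE]
Op 2: a = realloc(a, 1) -> a = 0; heap: [0-0 ALLOC][1-62 FREE]
Op 3: b = malloc(21) -> b = 1; heap: [0-0 ALLOC][1-21 ALLOC][22-62 FREE]
Op 4: free(b) -> (freed b); heap: [0-0 ALLOC][1-62 FREE]
Op 5: c = malloc(17) -> c = 1; heap: [0-0 ALLOC][1-17 ALLOC][18-62 FREE]
Op 6: d = malloc(14) -> d = 18; heap: [0-0 ALLOC][1-17 ALLOC][18-31 ALLOC][32-62 FREE]
malloc(20): first-fit scan over [0-0 ALLOC][1-17 ALLOC][18-31 ALLOC][32-62 FREE] -> 32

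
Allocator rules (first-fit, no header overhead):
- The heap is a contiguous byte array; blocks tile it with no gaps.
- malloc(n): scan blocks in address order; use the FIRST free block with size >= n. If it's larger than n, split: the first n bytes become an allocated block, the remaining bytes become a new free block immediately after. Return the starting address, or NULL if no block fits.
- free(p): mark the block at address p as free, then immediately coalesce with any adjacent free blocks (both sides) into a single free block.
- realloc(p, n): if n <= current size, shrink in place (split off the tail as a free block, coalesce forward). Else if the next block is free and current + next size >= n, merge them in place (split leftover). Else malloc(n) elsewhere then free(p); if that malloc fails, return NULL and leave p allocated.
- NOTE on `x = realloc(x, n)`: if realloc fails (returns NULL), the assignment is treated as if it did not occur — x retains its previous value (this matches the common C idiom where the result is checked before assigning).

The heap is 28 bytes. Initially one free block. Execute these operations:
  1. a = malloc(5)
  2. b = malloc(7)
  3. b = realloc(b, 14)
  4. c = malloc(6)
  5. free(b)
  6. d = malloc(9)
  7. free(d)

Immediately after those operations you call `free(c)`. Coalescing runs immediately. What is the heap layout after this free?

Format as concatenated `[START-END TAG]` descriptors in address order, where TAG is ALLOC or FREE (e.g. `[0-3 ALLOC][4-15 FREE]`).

Answer: [0-4 ALLOC][5-27 FREE]

Derivation:
Op 1: a = malloc(5) -> a = 0; heap: [0-4 ALLOC][5-27 FREE]
Op 2: b = malloc(7) -> b = 5; heap: [0-4 ALLOC][5-11 ALLOC][12-27 FREE]
Op 3: b = realloc(b, 14) -> b = 5; heap: [0-4 ALLOC][5-18 ALLOC][19-27 FREE]
Op 4: c = malloc(6) -> c = 19; heap: [0-4 ALLOC][5-18 ALLOC][19-24 ALLOC][25-27 FREE]
Op 5: free(b) -> (freed b); heap: [0-4 ALLOC][5-18 FREE][19-24 ALLOC][25-27 FREE]
Op 6: d = malloc(9) -> d = 5; heap: [0-4 ALLOC][5-13 ALLOC][14-18 FREE][19-24 ALLOC][25-27 FREE]
Op 7: free(d) -> (freed d); heap: [0-4 ALLOC][5-18 FREE][19-24 ALLOC][25-27 FREE]
free(c): c = 19 -> block [19-24 ALLOC]; mark free, coalesce with adjacent free neighbors -> [0-4 ALLOC][5-27 FREE]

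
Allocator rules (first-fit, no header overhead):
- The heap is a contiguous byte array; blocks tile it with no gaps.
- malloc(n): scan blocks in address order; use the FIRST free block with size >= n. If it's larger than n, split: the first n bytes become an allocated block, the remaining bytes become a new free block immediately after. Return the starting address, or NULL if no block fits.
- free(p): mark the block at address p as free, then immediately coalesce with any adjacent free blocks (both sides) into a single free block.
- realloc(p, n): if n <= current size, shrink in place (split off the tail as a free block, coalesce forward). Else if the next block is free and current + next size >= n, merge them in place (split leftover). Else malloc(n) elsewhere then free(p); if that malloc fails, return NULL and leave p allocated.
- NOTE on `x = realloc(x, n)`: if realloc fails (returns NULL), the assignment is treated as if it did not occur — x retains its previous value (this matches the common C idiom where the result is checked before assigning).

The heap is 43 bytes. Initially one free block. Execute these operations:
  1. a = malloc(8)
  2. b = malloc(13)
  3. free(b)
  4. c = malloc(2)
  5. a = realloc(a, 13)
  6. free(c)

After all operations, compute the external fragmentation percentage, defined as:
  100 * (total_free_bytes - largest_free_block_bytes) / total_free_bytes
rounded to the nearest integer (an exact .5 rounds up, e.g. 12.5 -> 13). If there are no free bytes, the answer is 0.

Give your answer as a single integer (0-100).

Op 1: a = malloc(8) -> a = 0; heap: [0-7 ALLOC][8-42 FREE]
Op 2: b = malloc(13) -> b = 8; heap: [0-7 ALLOC][8-20 ALLOC][21-42 FREE]
Op 3: free(b) -> (freed b); heap: [0-7 ALLOC][8-42 FREE]
Op 4: c = malloc(2) -> c = 8; heap: [0-7 ALLOC][8-9 ALLOC][10-42 FREE]
Op 5: a = realloc(a, 13) -> a = 10; heap: [0-7 FREE][8-9 ALLOC][10-22 ALLOC][23-42 FREE]
Op 6: free(c) -> (freed c); heap: [0-9 FREE][10-22 ALLOC][23-42 FREE]
Free blocks: [10 20] total_free=30 largest=20 -> 100*(30-20)/30 = 1000/30 ≈ 33.333 -> rounds to 33

Answer: 33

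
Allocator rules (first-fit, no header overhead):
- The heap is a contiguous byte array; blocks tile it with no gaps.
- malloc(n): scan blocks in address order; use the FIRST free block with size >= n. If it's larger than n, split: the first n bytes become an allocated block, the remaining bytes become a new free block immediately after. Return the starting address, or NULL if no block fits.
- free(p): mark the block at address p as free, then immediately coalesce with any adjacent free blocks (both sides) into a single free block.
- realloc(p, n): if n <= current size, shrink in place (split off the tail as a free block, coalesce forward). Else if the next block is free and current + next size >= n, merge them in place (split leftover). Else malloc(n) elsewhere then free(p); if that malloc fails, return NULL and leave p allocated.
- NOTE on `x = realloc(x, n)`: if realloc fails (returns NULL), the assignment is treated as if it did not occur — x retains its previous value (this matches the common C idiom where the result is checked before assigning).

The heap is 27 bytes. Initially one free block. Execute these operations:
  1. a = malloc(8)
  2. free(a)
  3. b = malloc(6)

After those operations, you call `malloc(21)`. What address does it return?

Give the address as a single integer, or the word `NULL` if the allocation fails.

Answer: 6

Derivation:
Op 1: a = malloc(8) -> a = 0; heap: [0-7 ALLOC][8-26 FREE]
Op 2: free(a) -> (freed a); heap: [0-26 FREE]
Op 3: b = malloc(6) -> b = 0; heap: [0-5 ALLOC][6-26 FREE]
malloc(21): first-fit scan over [0-5 ALLOC][6-26 FREE] -> 6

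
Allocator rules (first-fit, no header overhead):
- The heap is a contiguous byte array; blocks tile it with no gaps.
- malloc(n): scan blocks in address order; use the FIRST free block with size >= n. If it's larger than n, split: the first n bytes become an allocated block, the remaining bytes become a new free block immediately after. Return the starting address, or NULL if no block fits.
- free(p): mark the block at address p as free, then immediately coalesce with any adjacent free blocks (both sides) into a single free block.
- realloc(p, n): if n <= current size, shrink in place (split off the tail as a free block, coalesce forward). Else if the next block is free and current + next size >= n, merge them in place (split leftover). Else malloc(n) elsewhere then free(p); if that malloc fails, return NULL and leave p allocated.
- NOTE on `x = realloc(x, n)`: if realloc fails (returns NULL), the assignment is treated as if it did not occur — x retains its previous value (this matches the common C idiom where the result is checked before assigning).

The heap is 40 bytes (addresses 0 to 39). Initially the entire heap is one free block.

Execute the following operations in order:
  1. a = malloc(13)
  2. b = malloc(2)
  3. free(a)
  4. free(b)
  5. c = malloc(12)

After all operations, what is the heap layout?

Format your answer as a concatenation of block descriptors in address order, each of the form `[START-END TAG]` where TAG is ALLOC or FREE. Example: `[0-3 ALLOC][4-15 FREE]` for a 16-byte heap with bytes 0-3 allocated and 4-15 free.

Op 1: a = malloc(13) -> a = 0; heap: [0-12 ALLOC][13-39 FREE]
Op 2: b = malloc(2) -> b = 13; heap: [0-12 ALLOC][13-14 ALLOC][15-39 FREE]
Op 3: free(a) -> (freed a); heap: [0-12 FREE][13-14 ALLOC][15-39 FREE]
Op 4: free(b) -> (freed b); heap: [0-39 FREE]
Op 5: c = malloc(12) -> c = 0; heap: [0-11 ALLOC][12-39 FREE]

Answer: [0-11 ALLOC][12-39 FREE]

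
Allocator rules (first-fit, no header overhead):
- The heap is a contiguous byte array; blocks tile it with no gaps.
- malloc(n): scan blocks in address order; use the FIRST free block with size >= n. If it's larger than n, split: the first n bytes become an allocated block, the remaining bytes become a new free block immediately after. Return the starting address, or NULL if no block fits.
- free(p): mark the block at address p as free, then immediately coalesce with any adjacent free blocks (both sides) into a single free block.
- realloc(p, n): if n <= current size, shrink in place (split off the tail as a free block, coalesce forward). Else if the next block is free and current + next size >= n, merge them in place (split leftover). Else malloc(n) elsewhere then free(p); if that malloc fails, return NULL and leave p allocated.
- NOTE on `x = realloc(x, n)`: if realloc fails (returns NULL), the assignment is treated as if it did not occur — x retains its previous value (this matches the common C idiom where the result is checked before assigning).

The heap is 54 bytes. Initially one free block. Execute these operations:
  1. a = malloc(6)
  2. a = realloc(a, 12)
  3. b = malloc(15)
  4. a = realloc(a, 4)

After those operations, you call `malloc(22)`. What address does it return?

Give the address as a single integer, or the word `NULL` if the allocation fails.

Op 1: a = malloc(6) -> a = 0; heap: [0-5 ALLOC][6-53 FREE]
Op 2: a = realloc(a, 12) -> a = 0; heap: [0-11 ALLOC][12-53 FREE]
Op 3: b = malloc(15) -> b = 12; heap: [0-11 ALLOC][12-26 ALLOC][27-53 FREE]
Op 4: a = realloc(a, 4) -> a = 0; heap: [0-3 ALLOC][4-11 FREE][12-26 ALLOC][27-53 FREE]
malloc(22): first-fit scan over [0-3 ALLOC][4-11 FREE][12-26 ALLOC][27-53 FREE] -> 27

Answer: 27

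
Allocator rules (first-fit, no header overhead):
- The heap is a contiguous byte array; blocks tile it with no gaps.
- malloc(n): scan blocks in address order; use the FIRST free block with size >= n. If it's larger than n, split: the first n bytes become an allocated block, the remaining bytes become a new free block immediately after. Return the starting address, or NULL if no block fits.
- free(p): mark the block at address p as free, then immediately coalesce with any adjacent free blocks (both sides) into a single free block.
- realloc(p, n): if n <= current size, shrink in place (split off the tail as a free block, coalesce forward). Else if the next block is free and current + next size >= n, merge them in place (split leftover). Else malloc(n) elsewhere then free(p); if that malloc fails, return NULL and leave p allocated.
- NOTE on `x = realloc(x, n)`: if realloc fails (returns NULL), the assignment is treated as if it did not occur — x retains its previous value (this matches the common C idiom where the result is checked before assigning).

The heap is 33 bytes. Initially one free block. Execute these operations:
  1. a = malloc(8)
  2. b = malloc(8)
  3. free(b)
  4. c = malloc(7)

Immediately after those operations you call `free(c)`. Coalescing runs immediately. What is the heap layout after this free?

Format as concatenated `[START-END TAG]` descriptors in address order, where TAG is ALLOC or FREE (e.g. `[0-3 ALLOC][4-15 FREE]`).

Op 1: a = malloc(8) -> a = 0; heap: [0-7 ALLOC][8-32 FREE]
Op 2: b = malloc(8) -> b = 8; heap: [0-7 ALLOC][8-15 ALLOC][16-32 FREE]
Op 3: free(b) -> (freed b); heap: [0-7 ALLOC][8-32 FREE]
Op 4: c = malloc(7) -> c = 8; heap: [0-7 ALLOC][8-14 ALLOC][15-32 FREE]
free(c): c = 8 -> block [8-14 ALLOC]; mark free, coalesce with adjacent free neighbors -> [0-7 ALLOC][8-32 FREE]

Answer: [0-7 ALLOC][8-32 FREE]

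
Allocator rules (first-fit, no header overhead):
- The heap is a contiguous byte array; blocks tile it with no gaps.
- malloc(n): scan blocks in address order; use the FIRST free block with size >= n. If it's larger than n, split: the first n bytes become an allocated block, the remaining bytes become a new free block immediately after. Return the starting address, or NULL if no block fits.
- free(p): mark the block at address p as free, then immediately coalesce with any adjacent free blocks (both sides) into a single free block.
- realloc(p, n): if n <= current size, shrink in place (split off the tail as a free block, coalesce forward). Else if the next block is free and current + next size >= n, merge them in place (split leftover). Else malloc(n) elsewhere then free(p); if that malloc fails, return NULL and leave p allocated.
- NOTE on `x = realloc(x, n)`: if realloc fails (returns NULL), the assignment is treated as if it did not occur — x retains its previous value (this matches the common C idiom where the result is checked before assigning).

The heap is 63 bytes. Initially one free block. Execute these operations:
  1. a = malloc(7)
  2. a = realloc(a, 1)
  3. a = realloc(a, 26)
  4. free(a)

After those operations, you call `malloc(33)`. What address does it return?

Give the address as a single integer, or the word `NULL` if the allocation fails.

Answer: 0

Derivation:
Op 1: a = malloc(7) -> a = 0; heap: [0-6 ALLOC][7-62 FREE]
Op 2: a = realloc(a, 1) -> a = 0; heap: [0-0 ALLOC][1-62 FREE]
Op 3: a = realloc(a, 26) -> a = 0; heap: [0-25 ALLOC][26-62 FREE]
Op 4: free(a) -> (freed a); heap: [0-62 FREE]
malloc(33): first-fit scan over [0-62 FREE] -> 0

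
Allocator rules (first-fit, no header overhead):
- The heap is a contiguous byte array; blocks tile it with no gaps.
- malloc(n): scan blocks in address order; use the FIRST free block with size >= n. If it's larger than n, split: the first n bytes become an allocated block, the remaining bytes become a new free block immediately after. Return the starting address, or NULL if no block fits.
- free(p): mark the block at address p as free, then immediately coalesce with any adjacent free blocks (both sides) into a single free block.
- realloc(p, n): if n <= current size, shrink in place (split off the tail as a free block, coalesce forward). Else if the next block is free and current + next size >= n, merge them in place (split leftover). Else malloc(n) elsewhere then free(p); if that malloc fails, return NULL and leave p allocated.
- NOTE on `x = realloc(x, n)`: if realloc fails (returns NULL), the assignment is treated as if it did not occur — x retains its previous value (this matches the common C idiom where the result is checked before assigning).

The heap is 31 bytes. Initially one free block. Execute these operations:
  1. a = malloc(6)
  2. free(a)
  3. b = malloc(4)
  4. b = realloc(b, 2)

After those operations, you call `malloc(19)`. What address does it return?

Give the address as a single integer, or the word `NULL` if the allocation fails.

Op 1: a = malloc(6) -> a = 0; heap: [0-5 ALLOC][6-30 FREE]
Op 2: free(a) -> (freed a); heap: [0-30 FREE]
Op 3: b = malloc(4) -> b = 0; heap: [0-3 ALLOC][4-30 FREE]
Op 4: b = realloc(b, 2) -> b = 0; heap: [0-1 ALLOC][2-30 FREE]
malloc(19): first-fit scan over [0-1 ALLOC][2-30 FREE] -> 2

Answer: 2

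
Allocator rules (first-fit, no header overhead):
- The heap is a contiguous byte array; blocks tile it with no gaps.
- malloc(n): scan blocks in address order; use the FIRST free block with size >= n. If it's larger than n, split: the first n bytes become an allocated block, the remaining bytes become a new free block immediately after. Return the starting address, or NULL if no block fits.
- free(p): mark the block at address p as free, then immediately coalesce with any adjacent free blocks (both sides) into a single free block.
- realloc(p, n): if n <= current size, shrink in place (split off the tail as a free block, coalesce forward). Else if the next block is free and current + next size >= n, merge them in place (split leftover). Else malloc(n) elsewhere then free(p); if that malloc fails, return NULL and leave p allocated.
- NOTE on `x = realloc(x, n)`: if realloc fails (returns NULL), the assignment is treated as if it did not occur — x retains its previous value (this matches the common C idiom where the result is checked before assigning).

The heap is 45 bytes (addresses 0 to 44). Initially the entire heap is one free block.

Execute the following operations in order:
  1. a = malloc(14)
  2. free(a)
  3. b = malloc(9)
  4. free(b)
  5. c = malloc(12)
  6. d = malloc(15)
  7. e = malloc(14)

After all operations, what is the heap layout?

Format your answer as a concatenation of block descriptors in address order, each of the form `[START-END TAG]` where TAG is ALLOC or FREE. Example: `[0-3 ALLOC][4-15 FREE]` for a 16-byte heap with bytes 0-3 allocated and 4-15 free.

Answer: [0-11 ALLOC][12-26 ALLOC][27-40 ALLOC][41-44 FREE]

Derivation:
Op 1: a = malloc(14) -> a = 0; heap: [0-13 ALLOC][14-44 FREE]
Op 2: free(a) -> (freed a); heap: [0-44 FREE]
Op 3: b = malloc(9) -> b = 0; heap: [0-8 ALLOC][9-44 FREE]
Op 4: free(b) -> (freed b); heap: [0-44 FREE]
Op 5: c = malloc(12) -> c = 0; heap: [0-11 ALLOC][12-44 FREE]
Op 6: d = malloc(15) -> d = 12; heap: [0-11 ALLOC][12-26 ALLOC][27-44 FREE]
Op 7: e = malloc(14) -> e = 27; heap: [0-11 ALLOC][12-26 ALLOC][27-40 ALLOC][41-44 FREE]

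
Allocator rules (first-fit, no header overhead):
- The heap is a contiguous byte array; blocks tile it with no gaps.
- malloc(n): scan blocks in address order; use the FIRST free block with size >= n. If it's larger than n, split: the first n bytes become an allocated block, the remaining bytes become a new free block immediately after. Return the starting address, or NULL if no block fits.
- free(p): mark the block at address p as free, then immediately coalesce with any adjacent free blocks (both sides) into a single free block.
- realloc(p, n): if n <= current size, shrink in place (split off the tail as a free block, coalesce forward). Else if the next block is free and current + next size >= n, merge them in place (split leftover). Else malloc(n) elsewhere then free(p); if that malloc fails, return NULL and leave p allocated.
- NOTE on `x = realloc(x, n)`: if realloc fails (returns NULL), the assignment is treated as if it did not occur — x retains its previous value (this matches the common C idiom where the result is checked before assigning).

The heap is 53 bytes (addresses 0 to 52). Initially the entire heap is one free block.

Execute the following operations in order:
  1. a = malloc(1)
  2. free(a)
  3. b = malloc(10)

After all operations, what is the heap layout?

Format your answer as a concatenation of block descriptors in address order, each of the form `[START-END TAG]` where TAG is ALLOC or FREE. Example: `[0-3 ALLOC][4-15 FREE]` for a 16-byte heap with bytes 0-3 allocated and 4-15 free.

Answer: [0-9 ALLOC][10-52 FREE]

Derivation:
Op 1: a = malloc(1) -> a = 0; heap: [0-0 ALLOC][1-52 FREE]
Op 2: free(a) -> (freed a); heap: [0-52 FREE]
Op 3: b = malloc(10) -> b = 0; heap: [0-9 ALLOC][10-52 FREE]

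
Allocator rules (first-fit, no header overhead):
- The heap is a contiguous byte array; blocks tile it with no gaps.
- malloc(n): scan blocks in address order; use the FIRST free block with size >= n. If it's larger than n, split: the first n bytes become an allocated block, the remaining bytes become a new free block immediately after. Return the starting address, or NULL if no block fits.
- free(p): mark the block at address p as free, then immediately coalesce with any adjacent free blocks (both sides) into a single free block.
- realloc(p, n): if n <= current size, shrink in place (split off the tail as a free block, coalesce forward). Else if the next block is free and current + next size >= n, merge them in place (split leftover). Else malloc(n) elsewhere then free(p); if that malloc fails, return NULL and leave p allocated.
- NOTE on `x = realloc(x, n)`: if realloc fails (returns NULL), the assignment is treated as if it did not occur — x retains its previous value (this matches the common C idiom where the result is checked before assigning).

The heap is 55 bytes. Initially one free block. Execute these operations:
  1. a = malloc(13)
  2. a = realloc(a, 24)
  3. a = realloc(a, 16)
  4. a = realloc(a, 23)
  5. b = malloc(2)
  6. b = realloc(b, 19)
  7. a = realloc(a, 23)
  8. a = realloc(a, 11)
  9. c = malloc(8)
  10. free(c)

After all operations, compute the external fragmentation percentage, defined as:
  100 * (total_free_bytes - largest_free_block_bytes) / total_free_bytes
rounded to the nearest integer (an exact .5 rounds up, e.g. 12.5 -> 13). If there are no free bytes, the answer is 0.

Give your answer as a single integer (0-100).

Op 1: a = malloc(13) -> a = 0; heap: [0-12 ALLOC][13-54 FREE]
Op 2: a = realloc(a, 24) -> a = 0; heap: [0-23 ALLOC][24-54 FREE]
Op 3: a = realloc(a, 16) -> a = 0; heap: [0-15 ALLOC][16-54 FREE]
Op 4: a = realloc(a, 23) -> a = 0; heap: [0-22 ALLOC][23-54 FREE]
Op 5: b = malloc(2) -> b = 23; heap: [0-22 ALLOC][23-24 ALLOC][25-54 FREE]
Op 6: b = realloc(b, 19) -> b = 23; heap: [0-22 ALLOC][23-41 ALLOC][42-54 FREE]
Op 7: a = realloc(a, 23) -> a = 0; heap: [0-22 ALLOC][23-41 ALLOC][42-54 FREE]
Op 8: a = realloc(a, 11) -> a = 0; heap: [0-10 ALLOC][11-22 FREE][23-41 ALLOC][42-54 FREE]
Op 9: c = malloc(8) -> c = 11; heap: [0-10 ALLOC][11-18 ALLOC][19-22 FREE][23-41 ALLOC][42-54 FREE]
Op 10: free(c) -> (freed c); heap: [0-10 ALLOC][11-22 FREE][23-41 ALLOC][42-54 FREE]
Free blocks: [12 13] total_free=25 largest=13 -> 100*(25-13)/25 = 1200/25 = 48

Answer: 48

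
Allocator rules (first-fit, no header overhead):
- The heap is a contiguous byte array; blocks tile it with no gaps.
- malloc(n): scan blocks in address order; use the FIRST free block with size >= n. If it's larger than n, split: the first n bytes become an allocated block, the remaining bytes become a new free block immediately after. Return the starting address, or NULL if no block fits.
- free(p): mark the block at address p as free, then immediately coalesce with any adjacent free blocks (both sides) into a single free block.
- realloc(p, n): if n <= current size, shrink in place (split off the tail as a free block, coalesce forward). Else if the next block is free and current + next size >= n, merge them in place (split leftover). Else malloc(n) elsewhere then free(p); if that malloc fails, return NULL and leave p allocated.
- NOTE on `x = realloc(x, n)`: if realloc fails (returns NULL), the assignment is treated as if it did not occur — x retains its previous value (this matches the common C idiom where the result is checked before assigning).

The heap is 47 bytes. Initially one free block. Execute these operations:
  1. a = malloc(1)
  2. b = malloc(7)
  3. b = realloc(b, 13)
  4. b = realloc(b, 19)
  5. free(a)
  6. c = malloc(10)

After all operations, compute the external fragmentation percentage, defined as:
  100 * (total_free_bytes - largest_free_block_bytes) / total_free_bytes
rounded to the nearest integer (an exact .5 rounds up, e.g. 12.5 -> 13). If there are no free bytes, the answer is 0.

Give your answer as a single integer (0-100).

Answer: 6

Derivation:
Op 1: a = malloc(1) -> a = 0; heap: [0-0 ALLOC][1-46 FREE]
Op 2: b = malloc(7) -> b = 1; heap: [0-0 ALLOC][1-7 ALLOC][8-46 FREE]
Op 3: b = realloc(b, 13) -> b = 1; heap: [0-0 ALLOC][1-13 ALLOC][14-46 FREE]
Op 4: b = realloc(b, 19) -> b = 1; heap: [0-0 ALLOC][1-19 ALLOC][20-46 FREE]
Op 5: free(a) -> (freed a); heap: [0-0 FREE][1-19 ALLOC][20-46 FREE]
Op 6: c = malloc(10) -> c = 20; heap: [0-0 FREE][1-19 ALLOC][20-29 ALLOC][30-46 FREE]
Free blocks: [1 17] total_free=18 largest=17 -> 100*(18-17)/18 = 100/18 ≈ 5.556 -> rounds to 6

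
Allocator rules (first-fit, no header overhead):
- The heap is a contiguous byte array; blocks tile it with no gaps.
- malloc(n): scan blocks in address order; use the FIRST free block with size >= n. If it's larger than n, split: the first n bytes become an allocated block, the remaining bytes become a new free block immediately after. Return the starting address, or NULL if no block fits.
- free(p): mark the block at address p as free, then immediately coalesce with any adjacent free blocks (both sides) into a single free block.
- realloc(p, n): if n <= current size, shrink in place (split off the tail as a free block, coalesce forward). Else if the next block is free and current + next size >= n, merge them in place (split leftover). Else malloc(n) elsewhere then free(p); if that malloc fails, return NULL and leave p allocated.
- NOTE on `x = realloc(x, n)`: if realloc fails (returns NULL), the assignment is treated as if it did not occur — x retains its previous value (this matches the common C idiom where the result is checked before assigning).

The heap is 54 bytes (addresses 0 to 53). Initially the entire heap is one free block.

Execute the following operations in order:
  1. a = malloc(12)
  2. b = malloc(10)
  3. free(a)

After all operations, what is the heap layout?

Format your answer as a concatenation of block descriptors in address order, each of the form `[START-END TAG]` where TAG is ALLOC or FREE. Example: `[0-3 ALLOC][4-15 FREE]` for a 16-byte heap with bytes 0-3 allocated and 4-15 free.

Op 1: a = malloc(12) -> a = 0; heap: [0-11 ALLOC][12-53 FREE]
Op 2: b = malloc(10) -> b = 12; heap: [0-11 ALLOC][12-21 ALLOC][22-53 FREE]
Op 3: free(a) -> (freed a); heap: [0-11 FREE][12-21 ALLOC][22-53 FREE]

Answer: [0-11 FREE][12-21 ALLOC][22-53 FREE]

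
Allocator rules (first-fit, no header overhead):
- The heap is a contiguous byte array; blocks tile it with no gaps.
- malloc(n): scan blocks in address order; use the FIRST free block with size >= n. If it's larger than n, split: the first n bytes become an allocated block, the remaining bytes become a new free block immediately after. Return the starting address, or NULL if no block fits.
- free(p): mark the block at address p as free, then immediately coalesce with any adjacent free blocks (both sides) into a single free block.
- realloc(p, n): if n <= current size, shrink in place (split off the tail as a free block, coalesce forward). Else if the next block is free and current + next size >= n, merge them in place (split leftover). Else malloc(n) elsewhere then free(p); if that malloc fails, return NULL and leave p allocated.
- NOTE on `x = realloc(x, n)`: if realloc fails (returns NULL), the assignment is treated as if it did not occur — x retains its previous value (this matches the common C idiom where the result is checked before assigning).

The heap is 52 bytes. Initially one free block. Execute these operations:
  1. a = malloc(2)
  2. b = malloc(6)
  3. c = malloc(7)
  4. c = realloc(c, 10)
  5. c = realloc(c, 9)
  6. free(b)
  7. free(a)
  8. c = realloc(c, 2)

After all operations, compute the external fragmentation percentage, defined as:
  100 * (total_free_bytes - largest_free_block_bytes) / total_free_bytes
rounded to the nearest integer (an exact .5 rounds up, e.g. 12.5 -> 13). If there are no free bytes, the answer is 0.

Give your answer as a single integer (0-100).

Op 1: a = malloc(2) -> a = 0; heap: [0-1 ALLOC][2-51 FREE]
Op 2: b = malloc(6) -> b = 2; heap: [0-1 ALLOC][2-7 ALLOC][8-51 FREE]
Op 3: c = malloc(7) -> c = 8; heap: [0-1 ALLOC][2-7 ALLOC][8-14 ALLOC][15-51 FREE]
Op 4: c = realloc(c, 10) -> c = 8; heap: [0-1 ALLOC][2-7 ALLOC][8-17 ALLOC][18-51 FREE]
Op 5: c = realloc(c, 9) -> c = 8; heap: [0-1 ALLOC][2-7 ALLOC][8-16 ALLOC][17-51 FREE]
Op 6: free(b) -> (freed b); heap: [0-1 ALLOC][2-7 FREE][8-16 ALLOC][17-51 FREE]
Op 7: free(a) -> (freed a); heap: [0-7 FREE][8-16 ALLOC][17-51 FREE]
Op 8: c = realloc(c, 2) -> c = 8; heap: [0-7 FREE][8-9 ALLOC][10-51 FREE]
Free blocks: [8 42] total_free=50 largest=42 -> 100*(50-42)/50 = 800/50 = 16

Answer: 16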